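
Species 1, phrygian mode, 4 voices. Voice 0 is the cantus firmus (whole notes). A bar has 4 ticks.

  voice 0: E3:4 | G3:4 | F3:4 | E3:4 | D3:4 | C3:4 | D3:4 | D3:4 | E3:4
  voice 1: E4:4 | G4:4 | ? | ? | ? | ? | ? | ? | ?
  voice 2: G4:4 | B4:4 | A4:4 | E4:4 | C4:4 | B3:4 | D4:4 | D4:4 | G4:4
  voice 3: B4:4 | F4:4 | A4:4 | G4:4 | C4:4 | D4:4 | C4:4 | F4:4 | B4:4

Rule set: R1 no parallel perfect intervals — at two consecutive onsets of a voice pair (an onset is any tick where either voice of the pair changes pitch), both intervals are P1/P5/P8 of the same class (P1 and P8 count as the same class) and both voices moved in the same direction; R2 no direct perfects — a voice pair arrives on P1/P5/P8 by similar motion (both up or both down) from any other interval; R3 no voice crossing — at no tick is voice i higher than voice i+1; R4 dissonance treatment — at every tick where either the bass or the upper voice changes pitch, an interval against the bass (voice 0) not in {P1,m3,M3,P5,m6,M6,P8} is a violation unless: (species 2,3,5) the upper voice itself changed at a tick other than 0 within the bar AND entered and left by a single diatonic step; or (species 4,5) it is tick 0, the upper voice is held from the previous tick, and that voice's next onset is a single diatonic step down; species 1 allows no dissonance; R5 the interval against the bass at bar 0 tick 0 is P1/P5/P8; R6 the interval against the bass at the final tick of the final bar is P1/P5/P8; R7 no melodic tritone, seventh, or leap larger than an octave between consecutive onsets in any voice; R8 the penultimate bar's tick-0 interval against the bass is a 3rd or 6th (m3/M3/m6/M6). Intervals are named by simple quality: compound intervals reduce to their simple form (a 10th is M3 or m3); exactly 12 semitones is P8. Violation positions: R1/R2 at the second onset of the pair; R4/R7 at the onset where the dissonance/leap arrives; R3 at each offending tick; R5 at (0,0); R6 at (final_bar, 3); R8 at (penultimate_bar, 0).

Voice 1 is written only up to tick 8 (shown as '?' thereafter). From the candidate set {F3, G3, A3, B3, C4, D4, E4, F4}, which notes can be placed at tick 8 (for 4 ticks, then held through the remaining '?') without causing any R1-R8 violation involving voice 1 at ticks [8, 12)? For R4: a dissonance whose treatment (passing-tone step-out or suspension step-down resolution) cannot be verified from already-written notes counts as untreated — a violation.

{}

F3: violates R1,R7
G3: violates R4
A3: violates R2,R7
B3: violates R4
C4: violates R2
D4: violates R2
E4: violates R4
F4: violates R1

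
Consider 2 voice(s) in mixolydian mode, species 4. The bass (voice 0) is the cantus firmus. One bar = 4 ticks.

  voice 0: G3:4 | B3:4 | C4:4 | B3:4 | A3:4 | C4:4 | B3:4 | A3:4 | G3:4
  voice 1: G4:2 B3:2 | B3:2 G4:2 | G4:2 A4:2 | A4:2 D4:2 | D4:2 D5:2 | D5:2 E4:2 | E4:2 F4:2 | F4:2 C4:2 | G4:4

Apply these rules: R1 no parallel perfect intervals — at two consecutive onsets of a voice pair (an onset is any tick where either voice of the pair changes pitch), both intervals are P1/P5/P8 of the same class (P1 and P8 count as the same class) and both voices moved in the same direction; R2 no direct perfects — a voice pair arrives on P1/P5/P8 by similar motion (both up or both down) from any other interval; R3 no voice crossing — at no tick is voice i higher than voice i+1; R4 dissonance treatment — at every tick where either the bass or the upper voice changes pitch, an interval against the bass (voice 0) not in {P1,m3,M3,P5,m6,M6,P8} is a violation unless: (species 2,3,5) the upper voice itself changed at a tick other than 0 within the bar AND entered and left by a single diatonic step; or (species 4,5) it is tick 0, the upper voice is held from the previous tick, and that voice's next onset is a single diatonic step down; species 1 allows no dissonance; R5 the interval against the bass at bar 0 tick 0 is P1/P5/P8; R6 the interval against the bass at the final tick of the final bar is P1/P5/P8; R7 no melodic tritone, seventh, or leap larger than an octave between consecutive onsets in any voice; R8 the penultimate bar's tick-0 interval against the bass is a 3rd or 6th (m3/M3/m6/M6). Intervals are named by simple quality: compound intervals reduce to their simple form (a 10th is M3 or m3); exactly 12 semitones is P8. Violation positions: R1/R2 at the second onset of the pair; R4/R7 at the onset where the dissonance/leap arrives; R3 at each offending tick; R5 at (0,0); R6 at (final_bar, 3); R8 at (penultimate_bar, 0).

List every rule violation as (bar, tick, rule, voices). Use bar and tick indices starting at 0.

(3, 0, R4, (0, 1))
(4, 0, R4, (0, 1))
(4, 2, R4, (0, 1))
(5, 0, R4, (0, 1))
(5, 2, R7, (1,))
(6, 0, R4, (0, 1))
(6, 2, R4, (0, 1))

bar 0: v0=G3 v1=G4 downbeat P8
bar 1: v0=B3 v1=B3 downbeat P1
bar 2: v0=C4 v1=G4 downbeat P5
bar 3: v0=B3 v1=A4 downbeat m7
bar 4: v0=A3 v1=D4 downbeat P4
bar 5: v0=C4 v1=D5 downbeat M2
bar 6: v0=B3 v1=E4 downbeat P4
bar 7: v0=A3 v1=F4 downbeat m6
bar 8: v0=G3 v1=G4 downbeat P8
  -> R4 @ bar 3 tick 0 v(0, 1): B3/A4 m7 untreated
  -> R4 @ bar 4 tick 0 v(0, 1): A3/D4 P4 untreated
  -> R4 @ bar 4 tick 2 v(0, 1): A3/D5 P4 untreated
  -> R4 @ bar 5 tick 0 v(0, 1): C4/D5 M2 untreated
  -> R7 @ bar 5 tick 2 v(1,): D5->E4 leap 10st
  -> R4 @ bar 6 tick 0 v(0, 1): B3/E4 P4 untreated
  -> R4 @ bar 6 tick 2 v(0, 1): B3/F4 TT untreated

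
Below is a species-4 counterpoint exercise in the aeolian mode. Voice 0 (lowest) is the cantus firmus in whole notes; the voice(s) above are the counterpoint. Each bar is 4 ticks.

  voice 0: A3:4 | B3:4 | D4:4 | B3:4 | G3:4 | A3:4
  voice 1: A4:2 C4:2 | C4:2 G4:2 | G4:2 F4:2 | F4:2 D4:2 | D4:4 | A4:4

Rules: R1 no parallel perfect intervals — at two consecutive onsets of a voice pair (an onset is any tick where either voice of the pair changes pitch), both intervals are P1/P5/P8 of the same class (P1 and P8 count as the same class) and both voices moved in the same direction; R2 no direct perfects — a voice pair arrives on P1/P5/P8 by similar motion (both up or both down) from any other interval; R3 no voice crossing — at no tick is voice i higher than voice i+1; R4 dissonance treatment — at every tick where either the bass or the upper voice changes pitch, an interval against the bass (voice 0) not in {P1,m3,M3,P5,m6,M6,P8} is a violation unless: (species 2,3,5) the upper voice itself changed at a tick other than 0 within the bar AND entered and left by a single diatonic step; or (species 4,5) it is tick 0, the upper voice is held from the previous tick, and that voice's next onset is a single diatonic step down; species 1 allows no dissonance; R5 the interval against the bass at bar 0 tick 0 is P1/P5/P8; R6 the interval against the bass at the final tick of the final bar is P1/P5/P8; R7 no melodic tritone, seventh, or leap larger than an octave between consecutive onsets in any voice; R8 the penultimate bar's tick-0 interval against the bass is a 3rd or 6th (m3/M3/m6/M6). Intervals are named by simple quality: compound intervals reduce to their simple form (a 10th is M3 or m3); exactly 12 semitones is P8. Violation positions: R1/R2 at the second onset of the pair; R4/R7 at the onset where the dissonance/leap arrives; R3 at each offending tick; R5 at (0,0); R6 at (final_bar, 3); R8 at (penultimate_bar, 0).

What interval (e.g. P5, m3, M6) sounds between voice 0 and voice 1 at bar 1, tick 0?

voice 0=B3 voice 1=C4 -> m2

m2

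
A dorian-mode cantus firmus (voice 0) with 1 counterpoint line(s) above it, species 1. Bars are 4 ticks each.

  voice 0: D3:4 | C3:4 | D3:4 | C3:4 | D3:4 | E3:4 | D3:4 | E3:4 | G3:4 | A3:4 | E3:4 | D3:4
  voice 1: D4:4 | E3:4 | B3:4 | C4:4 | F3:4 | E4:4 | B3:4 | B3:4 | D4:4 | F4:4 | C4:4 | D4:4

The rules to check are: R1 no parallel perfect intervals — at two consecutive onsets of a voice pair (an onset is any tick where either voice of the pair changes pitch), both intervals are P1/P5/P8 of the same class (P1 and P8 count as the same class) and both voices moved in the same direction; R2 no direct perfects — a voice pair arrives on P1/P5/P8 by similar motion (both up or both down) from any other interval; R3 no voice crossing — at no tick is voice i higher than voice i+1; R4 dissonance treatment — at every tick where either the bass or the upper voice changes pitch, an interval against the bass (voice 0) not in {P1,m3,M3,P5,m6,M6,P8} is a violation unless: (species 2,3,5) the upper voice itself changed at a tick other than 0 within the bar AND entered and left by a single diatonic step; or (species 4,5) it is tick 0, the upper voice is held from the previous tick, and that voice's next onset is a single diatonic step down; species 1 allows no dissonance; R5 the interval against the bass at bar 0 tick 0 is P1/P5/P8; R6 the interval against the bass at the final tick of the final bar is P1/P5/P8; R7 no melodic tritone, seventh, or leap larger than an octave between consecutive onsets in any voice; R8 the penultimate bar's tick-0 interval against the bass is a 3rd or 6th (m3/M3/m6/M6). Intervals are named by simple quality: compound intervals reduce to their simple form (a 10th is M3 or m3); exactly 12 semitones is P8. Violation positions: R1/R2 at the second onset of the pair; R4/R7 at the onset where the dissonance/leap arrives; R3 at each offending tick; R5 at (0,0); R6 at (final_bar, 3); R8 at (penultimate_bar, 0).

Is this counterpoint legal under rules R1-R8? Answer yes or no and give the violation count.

bar 0: v0=D3 v1=D4 (P8)
bar 1: v0=C3 v1=E3 (M3)
bar 2: v0=D3 v1=B3 (M6)
bar 3: v0=C3 v1=C4 (P8)
bar 4: v0=D3 v1=F3 (m3)
bar 5: v0=E3 v1=E4 (P8)
bar 6: v0=D3 v1=B3 (M6)
bar 7: v0=E3 v1=B3 (P5)
bar 8: v0=G3 v1=D4 (P5)
bar 9: v0=A3 v1=F4 (m6)
bar 10: v0=E3 v1=C4 (m6)
bar 11: v0=D3 v1=D4 (P8)
  R7 @ bar1.0: D4->E3 leap 10st
  R2 @ bar5.0: D3/F3 m3 -> E3/E4 P8 similar
  R7 @ bar5.0: F3->E4 leap 11st
  R1 @ bar8.0: E3/B3 P5 -> G3/D4 P5 similar

No (4 violations)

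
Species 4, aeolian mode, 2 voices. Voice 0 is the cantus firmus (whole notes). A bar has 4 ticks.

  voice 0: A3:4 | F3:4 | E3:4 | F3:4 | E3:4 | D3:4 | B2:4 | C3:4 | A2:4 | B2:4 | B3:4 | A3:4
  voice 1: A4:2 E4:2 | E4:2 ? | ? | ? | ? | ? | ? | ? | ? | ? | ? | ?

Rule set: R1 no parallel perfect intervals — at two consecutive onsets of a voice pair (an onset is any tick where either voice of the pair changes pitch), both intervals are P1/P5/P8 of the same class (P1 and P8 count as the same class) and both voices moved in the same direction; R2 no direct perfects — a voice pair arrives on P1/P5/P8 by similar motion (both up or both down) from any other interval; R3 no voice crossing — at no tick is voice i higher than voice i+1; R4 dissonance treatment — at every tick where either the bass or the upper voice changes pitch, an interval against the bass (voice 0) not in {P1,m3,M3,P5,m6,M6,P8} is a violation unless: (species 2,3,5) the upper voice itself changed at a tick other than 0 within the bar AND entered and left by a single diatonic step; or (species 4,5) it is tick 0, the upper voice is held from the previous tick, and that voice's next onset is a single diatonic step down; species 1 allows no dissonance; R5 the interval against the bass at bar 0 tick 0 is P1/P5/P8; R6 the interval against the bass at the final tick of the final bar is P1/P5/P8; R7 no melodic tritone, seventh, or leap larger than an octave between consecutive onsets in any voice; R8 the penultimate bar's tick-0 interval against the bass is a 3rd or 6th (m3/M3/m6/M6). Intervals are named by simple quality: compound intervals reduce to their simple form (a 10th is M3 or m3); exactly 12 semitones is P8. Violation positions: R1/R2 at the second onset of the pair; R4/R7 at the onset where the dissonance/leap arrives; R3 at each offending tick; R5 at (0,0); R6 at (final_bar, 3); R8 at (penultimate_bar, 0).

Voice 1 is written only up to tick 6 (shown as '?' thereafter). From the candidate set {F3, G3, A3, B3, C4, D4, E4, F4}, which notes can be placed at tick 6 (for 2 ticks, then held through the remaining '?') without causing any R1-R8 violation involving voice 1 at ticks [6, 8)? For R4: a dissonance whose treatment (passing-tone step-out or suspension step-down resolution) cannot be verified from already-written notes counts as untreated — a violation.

{A3, C4, D4, E4, F4}

F3: violates R7
G3: violates R4
A3: legal
B3: violates R4
C4: legal
D4: legal
E4: legal
F4: legal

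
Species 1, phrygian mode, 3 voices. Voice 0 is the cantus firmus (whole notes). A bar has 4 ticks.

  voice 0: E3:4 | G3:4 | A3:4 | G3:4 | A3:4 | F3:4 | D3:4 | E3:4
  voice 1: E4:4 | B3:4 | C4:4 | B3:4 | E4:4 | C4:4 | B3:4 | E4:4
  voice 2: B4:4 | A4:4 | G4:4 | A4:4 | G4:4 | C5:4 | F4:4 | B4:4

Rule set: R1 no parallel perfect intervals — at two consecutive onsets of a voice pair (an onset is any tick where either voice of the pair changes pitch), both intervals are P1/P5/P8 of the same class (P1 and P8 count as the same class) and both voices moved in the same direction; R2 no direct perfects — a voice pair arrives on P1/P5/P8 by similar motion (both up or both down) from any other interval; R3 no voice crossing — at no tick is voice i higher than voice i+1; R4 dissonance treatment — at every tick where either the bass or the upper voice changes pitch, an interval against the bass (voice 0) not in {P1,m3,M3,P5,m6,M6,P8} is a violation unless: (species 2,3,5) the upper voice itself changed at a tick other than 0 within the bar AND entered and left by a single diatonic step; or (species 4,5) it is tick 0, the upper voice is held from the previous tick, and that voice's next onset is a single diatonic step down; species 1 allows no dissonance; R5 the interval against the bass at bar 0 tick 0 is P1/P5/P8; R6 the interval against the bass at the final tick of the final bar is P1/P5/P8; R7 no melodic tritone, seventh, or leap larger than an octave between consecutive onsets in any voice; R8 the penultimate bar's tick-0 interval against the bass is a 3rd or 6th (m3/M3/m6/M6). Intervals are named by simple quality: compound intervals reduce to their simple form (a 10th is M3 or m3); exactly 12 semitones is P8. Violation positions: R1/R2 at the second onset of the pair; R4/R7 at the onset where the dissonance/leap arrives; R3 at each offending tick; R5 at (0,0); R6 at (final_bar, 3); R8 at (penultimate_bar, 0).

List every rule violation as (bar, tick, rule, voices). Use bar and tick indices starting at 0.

bar 0: v0=E3 v1=E4 v2=B4 downbeat P5
bar 1: v0=G3 v1=B3 v2=A4 downbeat M2
bar 2: v0=A3 v1=C4 v2=G4 downbeat m7
bar 3: v0=G3 v1=B3 v2=A4 downbeat M2
bar 4: v0=A3 v1=E4 v2=G4 downbeat m7
bar 5: v0=F3 v1=C4 v2=C5 downbeat P5
bar 6: v0=D3 v1=B3 v2=F4 downbeat m3
bar 7: v0=E3 v1=E4 v2=B4 downbeat P5
  -> R4 @ bar 1 tick 0 v(0, 2): G3/A4 M2 untreated
  -> R4 @ bar 2 tick 0 v(0, 2): A3/G4 m7 untreated
  -> R4 @ bar 3 tick 0 v(0, 2): G3/A4 M2 untreated
  -> R2 @ bar 4 tick 0 v(0, 1): G3/B3 M3 -> A3/E4 P5 similar
  -> R4 @ bar 4 tick 0 v(0, 2): A3/G4 m7 untreated
  -> R1 @ bar 5 tick 0 v(0, 1): A3/E4 P5 -> F3/C4 P5 similar
  -> R2 @ bar 7 tick 0 v(0, 1): D3/B3 M6 -> E3/E4 P8 similar
  -> R2 @ bar 7 tick 0 v(0, 2): D3/F4 m3 -> E3/B4 P5 similar
  -> R2 @ bar 7 tick 0 v(1, 2): B3/F4 TT -> E4/B4 P5 similar
  -> R7 @ bar 7 tick 0 v(2,): F4->B4 leap 6st

(1, 0, R4, (0, 2))
(2, 0, R4, (0, 2))
(3, 0, R4, (0, 2))
(4, 0, R2, (0, 1))
(4, 0, R4, (0, 2))
(5, 0, R1, (0, 1))
(7, 0, R2, (0, 1))
(7, 0, R2, (0, 2))
(7, 0, R2, (1, 2))
(7, 0, R7, (2,))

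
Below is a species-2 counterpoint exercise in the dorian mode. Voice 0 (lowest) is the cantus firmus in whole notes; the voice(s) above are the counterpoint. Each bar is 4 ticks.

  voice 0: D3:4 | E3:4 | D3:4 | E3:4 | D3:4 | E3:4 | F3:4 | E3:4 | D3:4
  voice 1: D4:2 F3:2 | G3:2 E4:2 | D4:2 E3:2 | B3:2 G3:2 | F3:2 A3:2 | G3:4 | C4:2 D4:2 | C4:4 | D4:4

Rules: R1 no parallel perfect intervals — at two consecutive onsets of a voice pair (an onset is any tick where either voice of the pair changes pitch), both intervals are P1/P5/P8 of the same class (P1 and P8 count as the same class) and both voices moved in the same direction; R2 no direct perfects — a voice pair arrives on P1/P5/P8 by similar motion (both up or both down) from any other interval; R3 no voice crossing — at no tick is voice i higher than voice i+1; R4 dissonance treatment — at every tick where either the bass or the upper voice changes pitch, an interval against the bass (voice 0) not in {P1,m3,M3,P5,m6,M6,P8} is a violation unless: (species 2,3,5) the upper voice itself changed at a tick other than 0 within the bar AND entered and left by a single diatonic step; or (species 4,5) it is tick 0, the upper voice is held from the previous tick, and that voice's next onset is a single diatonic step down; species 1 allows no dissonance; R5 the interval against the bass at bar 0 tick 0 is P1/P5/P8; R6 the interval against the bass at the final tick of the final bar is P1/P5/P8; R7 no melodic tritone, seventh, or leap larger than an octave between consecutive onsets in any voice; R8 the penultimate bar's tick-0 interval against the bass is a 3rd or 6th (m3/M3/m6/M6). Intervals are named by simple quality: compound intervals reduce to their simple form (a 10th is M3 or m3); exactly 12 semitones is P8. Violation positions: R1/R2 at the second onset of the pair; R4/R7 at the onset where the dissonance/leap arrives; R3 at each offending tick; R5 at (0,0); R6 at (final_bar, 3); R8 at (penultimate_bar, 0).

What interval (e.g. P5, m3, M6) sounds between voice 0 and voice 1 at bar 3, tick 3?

voice 0=E3 voice 1=G3 -> m3

m3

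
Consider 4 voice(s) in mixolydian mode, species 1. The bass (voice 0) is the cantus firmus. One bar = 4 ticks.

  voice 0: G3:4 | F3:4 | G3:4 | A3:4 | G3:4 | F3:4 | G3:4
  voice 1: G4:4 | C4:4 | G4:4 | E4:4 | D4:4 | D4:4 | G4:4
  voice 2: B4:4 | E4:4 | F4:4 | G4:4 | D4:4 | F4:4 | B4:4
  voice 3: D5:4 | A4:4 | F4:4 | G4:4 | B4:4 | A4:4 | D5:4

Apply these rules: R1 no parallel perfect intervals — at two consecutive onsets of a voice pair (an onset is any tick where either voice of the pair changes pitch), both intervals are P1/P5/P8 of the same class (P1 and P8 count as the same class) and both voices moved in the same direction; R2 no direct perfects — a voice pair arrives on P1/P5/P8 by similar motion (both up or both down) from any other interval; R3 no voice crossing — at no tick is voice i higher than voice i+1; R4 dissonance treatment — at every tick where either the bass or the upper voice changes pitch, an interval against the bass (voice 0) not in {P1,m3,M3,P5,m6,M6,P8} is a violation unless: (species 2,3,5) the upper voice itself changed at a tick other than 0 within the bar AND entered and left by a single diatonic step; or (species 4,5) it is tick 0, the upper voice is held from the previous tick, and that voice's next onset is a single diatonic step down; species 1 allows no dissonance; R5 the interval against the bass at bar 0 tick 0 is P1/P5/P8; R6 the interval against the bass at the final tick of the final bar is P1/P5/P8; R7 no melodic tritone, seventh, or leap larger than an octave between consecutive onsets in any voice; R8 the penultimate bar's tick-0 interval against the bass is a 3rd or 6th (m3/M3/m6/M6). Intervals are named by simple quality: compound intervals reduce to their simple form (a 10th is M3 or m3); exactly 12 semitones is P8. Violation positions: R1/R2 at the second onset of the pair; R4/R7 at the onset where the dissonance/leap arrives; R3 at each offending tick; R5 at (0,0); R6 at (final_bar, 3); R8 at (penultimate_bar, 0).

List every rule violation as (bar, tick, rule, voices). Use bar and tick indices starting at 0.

bar 0: v0=G3 v1=G4 v2=B4 v3=D5 downbeat P5
bar 1: v0=F3 v1=C4 v2=E4 v3=A4 downbeat M3
bar 2: v0=G3 v1=G4 v2=F4 v3=F4 downbeat m7
bar 3: v0=A3 v1=E4 v2=G4 v3=G4 downbeat m7
bar 4: v0=G3 v1=D4 v2=D4 v3=B4 downbeat M3
bar 5: v0=F3 v1=D4 v2=F4 v3=A4 downbeat M3
bar 6: v0=G3 v1=G4 v2=B4 v3=D5 downbeat P5
  -> R5 @ bar 0 tick 0 v(0, 2): opens on M3
  -> R2 @ bar 1 tick 0 v(0, 1): G3/G4 P8 -> F3/C4 P5 similar
  -> R4 @ bar 1 tick 0 v(0, 2): F3/E4 M7 untreated
  -> R2 @ bar 2 tick 0 v(0, 1): F3/C4 P5 -> G3/G4 P8 similar
  -> R3 @ bar 2 tick 0 v(1, 2): G4 above F4
  -> R4 @ bar 2 tick 0 v(0, 2): G3/F4 m7 untreated
  -> R4 @ bar 2 tick 0 v(0, 3): G3/F4 m7 untreated
  -> R3 @ bar 2 tick 1 v(1, 2): G4 above F4
  -> R3 @ bar 2 tick 2 v(1, 2): G4 above F4
  -> R3 @ bar 2 tick 3 v(1, 2): G4 above F4
  -> R1 @ bar 3 tick 0 v(2, 3): F4/F4 P1 -> G4/G4 P1 similar
  -> R4 @ bar 3 tick 0 v(0, 2): A3/G4 m7 untreated
  -> R4 @ bar 3 tick 0 v(0, 3): A3/G4 m7 untreated
  -> R1 @ bar 4 tick 0 v(0, 1): A3/E4 P5 -> G3/D4 P5 similar
  -> R2 @ bar 4 tick 0 v(0, 2): A3/G4 m7 -> G3/D4 P5 similar
  -> R2 @ bar 4 tick 0 v(1, 2): E4/G4 m3 -> D4/D4 P1 similar
  -> R8 @ bar 5 tick 0 v(0, 2): penult P8 not 3rd/6th
  -> R1 @ bar 6 tick 0 v(1, 3): D4/A4 P5 -> G4/D5 P5 similar
  -> R2 @ bar 6 tick 0 v(0, 1): F3/D4 M6 -> G3/G4 P8 similar
  -> R2 @ bar 6 tick 0 v(0, 3): F3/A4 M3 -> G3/D5 P5 similar
  -> R7 @ bar 6 tick 0 v(2,): F4->B4 leap 6st
  -> R6 @ bar 6 tick 3 v(0, 2): closes on M3

(0, 0, R5, (0, 2))
(1, 0, R2, (0, 1))
(1, 0, R4, (0, 2))
(2, 0, R2, (0, 1))
(2, 0, R3, (1, 2))
(2, 0, R4, (0, 2))
(2, 0, R4, (0, 3))
(2, 1, R3, (1, 2))
(2, 2, R3, (1, 2))
(2, 3, R3, (1, 2))
(3, 0, R1, (2, 3))
(3, 0, R4, (0, 2))
(3, 0, R4, (0, 3))
(4, 0, R1, (0, 1))
(4, 0, R2, (0, 2))
(4, 0, R2, (1, 2))
(5, 0, R8, (0, 2))
(6, 0, R1, (1, 3))
(6, 0, R2, (0, 1))
(6, 0, R2, (0, 3))
(6, 0, R7, (2,))
(6, 3, R6, (0, 2))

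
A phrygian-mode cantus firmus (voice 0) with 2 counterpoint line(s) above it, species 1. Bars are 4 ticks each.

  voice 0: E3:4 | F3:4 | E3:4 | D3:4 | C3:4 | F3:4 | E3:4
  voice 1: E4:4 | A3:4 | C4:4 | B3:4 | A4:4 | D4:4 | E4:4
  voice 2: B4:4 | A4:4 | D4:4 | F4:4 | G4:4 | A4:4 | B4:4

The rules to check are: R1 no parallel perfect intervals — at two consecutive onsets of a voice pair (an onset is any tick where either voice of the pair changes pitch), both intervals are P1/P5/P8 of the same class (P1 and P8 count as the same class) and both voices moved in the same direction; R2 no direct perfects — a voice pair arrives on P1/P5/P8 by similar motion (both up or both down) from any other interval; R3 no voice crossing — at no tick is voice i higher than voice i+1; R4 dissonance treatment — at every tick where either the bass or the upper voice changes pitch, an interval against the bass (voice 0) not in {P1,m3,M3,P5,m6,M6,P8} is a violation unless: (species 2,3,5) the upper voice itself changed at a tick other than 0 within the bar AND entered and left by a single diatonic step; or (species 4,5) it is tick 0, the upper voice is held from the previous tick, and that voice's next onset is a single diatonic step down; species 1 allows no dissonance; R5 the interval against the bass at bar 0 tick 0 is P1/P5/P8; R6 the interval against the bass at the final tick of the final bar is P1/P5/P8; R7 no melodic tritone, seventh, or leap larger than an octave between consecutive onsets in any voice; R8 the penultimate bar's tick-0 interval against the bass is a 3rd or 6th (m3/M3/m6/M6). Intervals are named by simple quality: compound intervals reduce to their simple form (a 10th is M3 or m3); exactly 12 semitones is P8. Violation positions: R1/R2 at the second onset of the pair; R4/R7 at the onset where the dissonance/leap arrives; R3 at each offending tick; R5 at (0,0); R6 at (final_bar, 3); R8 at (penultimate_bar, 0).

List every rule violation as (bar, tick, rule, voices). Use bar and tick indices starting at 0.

bar 0: v0=E3 v1=E4 v2=B4 downbeat P5
bar 1: v0=F3 v1=A3 v2=A4 downbeat M3
bar 2: v0=E3 v1=C4 v2=D4 downbeat m7
bar 3: v0=D3 v1=B3 v2=F4 downbeat m3
bar 4: v0=C3 v1=A4 v2=G4 downbeat P5
bar 5: v0=F3 v1=D4 v2=A4 downbeat M3
bar 6: v0=E3 v1=E4 v2=B4 downbeat P5
  -> R2 @ bar 1 tick 0 v(1, 2): E4/B4 P5 -> A3/A4 P8 similar
  -> R4 @ bar 2 tick 0 v(0, 2): E3/D4 m7 untreated
  -> R3 @ bar 4 tick 0 v(1, 2): A4 above G4
  -> R7 @ bar 4 tick 0 v(1,): B3->A4 leap 10st
  -> R3 @ bar 4 tick 1 v(1, 2): A4 above G4
  -> R3 @ bar 4 tick 2 v(1, 2): A4 above G4
  -> R3 @ bar 4 tick 3 v(1, 2): A4 above G4
  -> R1 @ bar 6 tick 0 v(1, 2): D4/A4 P5 -> E4/B4 P5 similar

(1, 0, R2, (1, 2))
(2, 0, R4, (0, 2))
(4, 0, R3, (1, 2))
(4, 0, R7, (1,))
(4, 1, R3, (1, 2))
(4, 2, R3, (1, 2))
(4, 3, R3, (1, 2))
(6, 0, R1, (1, 2))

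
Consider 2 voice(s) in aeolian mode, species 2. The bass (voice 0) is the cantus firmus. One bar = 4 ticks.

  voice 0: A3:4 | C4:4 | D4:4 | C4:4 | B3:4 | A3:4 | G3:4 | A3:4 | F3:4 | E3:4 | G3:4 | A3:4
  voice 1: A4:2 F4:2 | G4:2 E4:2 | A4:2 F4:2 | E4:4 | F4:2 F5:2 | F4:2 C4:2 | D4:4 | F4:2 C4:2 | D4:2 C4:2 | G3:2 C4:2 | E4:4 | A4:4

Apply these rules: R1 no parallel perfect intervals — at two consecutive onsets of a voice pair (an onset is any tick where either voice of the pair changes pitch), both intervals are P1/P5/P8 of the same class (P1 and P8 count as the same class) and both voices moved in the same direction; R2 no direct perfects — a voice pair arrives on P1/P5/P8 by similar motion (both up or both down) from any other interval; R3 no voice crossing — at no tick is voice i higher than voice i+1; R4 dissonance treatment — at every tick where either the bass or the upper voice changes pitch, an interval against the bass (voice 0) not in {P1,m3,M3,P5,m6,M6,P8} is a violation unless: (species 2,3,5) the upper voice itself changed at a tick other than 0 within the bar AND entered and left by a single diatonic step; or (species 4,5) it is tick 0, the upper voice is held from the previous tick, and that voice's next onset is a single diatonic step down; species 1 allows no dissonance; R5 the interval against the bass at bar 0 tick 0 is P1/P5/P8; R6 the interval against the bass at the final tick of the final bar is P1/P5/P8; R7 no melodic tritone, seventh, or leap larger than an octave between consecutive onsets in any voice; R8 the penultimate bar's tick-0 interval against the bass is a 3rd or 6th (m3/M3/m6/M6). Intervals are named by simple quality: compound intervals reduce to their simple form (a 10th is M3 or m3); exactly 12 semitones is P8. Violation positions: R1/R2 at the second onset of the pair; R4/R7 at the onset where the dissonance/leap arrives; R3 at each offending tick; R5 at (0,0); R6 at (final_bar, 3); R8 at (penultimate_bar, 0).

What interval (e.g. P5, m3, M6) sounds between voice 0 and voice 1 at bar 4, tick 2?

TT

voice 0=B3 voice 1=F5 -> TT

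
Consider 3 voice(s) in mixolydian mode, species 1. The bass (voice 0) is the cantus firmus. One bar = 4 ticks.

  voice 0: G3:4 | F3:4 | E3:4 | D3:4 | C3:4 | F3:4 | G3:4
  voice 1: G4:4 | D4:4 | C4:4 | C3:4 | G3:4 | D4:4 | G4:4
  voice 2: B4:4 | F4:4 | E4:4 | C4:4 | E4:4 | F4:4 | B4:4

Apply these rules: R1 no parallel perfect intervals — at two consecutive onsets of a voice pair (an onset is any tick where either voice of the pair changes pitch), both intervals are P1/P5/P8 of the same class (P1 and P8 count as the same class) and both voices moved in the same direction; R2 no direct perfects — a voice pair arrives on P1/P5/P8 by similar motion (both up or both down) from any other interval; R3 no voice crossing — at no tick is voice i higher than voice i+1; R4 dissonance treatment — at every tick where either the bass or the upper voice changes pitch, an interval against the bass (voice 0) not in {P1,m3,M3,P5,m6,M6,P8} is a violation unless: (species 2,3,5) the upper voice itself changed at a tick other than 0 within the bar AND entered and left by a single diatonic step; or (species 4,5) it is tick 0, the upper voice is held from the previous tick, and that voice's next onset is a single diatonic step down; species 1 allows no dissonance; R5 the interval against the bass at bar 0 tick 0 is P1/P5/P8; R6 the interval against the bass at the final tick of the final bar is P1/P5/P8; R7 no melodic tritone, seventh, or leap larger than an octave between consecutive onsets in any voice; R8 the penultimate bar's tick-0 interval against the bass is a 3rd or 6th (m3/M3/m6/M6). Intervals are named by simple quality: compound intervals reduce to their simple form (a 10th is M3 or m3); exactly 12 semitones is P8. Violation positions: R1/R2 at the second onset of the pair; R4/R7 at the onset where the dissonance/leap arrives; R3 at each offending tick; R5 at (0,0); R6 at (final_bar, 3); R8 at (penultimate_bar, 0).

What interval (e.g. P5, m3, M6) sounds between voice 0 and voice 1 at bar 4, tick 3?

voice 0=C3 voice 1=G3 -> P5

P5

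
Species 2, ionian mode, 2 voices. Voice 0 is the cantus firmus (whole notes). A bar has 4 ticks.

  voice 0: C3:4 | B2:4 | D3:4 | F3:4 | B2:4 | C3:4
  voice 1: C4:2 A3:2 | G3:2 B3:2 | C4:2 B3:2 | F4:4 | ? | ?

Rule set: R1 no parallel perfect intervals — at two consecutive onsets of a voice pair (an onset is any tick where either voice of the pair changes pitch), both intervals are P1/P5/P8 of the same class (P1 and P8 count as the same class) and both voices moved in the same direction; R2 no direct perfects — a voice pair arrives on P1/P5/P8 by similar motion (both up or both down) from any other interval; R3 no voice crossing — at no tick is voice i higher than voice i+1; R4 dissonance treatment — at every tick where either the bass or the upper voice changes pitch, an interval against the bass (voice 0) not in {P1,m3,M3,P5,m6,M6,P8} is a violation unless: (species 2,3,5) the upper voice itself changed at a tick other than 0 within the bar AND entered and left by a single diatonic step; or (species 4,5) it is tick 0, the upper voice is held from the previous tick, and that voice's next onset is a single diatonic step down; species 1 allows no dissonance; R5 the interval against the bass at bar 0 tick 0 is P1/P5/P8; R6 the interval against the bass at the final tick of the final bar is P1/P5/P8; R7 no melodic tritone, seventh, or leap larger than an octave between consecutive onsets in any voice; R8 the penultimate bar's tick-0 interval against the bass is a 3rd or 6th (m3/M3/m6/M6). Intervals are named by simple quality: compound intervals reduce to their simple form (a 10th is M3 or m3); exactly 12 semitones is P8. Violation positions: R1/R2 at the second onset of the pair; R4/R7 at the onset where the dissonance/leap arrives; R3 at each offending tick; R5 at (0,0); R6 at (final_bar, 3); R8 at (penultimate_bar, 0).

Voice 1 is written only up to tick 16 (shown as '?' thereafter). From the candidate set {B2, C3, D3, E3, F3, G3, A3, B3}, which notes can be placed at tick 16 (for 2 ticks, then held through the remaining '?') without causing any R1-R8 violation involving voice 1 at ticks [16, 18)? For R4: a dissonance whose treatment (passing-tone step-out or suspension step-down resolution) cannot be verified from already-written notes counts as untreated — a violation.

B2: violates R1,R7,R8
C3: violates R4,R7,R8
D3: violates R7
E3: violates R4,R7,R8
F3: violates R4,R8
G3: violates R7
A3: violates R4,R8
B3: violates R1,R7,R8

{}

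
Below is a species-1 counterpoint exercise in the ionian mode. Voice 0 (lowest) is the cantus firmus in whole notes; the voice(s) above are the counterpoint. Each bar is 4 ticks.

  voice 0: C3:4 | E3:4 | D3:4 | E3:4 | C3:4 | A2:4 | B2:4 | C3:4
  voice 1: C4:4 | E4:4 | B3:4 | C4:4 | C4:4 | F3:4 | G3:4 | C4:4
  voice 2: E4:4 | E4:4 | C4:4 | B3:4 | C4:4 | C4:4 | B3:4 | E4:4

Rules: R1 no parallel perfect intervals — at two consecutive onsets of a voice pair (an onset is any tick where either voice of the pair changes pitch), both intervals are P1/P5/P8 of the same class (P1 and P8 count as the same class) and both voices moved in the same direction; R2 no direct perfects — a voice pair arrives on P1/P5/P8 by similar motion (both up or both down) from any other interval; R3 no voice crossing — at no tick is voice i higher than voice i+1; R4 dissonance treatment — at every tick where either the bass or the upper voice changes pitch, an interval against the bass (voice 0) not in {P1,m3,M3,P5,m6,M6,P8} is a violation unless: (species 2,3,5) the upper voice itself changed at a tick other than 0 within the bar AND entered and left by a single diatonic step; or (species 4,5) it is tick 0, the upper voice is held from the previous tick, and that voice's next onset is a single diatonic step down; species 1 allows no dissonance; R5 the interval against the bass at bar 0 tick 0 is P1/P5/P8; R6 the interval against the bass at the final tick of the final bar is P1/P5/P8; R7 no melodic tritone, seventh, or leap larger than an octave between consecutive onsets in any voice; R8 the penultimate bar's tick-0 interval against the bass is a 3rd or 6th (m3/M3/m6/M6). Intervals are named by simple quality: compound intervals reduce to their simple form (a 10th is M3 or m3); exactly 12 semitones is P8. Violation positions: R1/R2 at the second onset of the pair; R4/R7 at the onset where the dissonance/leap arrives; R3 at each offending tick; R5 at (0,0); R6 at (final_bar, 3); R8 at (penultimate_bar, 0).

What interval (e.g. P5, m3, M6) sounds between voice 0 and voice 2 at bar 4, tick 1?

P8

voice 0=C3 voice 2=C4 -> P8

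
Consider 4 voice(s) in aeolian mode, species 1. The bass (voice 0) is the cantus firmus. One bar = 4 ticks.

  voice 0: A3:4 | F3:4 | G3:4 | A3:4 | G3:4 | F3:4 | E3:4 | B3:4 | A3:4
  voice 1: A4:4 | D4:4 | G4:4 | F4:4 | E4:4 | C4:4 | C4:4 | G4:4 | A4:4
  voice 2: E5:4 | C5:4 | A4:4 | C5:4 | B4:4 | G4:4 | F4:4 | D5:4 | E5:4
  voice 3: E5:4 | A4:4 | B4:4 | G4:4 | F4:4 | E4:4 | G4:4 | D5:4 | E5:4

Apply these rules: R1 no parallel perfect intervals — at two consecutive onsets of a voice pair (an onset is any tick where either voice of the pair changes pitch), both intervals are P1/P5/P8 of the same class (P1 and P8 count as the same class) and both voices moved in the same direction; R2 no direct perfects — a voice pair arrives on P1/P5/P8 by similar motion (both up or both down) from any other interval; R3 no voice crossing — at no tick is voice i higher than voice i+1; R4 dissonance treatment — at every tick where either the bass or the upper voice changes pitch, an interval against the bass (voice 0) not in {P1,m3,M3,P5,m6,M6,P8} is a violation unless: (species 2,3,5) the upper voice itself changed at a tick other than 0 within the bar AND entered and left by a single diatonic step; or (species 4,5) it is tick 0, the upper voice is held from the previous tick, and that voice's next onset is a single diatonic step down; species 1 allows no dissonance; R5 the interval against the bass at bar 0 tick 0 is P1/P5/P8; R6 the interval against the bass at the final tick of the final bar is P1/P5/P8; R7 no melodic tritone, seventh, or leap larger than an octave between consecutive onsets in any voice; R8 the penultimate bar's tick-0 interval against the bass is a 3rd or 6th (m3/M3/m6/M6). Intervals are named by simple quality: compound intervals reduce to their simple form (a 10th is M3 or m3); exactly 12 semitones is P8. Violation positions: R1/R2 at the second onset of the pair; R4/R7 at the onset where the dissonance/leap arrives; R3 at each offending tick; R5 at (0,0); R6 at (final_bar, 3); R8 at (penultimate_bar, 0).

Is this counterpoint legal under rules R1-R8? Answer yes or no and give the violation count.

No (34 violations)

bar 0: v0=A3 v1=A4 v2=E5 v3=E5 (P5)
bar 1: v0=F3 v1=D4 v2=C5 v3=A4 (M3)
bar 2: v0=G3 v1=G4 v2=A4 v3=B4 (M3)
bar 3: v0=A3 v1=F4 v2=C5 v3=G4 (m7)
bar 4: v0=G3 v1=E4 v2=B4 v3=F4 (m7)
bar 5: v0=F3 v1=C4 v2=G4 v3=E4 (M7)
bar 6: v0=E3 v1=C4 v2=F4 v3=G4 (m3)
bar 7: v0=B3 v1=G4 v2=D5 v3=D5 (m3)
bar 8: v0=A3 v1=A4 v2=E5 v3=E5 (P5)
  R1 @ bar1.0: A3/E5 P5 -> F3/C5 P5 similar
  R1 @ bar1.0: A4/E5 P5 -> D4/A4 P5 similar
  R3 @ bar1.0: C5 above A4
  R3 @ bar1.1: C5 above A4
  R3 @ bar1.2: C5 above A4
  R3 @ bar1.3: C5 above A4
  R2 @ bar2.0: F3/D4 M6 -> G3/G4 P8 similar
  R4 @ bar2.0: G3/A4 M2 untreated
  R3 @ bar3.0: C5 above G4
  R4 @ bar3.0: A3/G4 m7 untreated
  R3 @ bar3.1: C5 above G4
  R3 @ bar3.2: C5 above G4
  R3 @ bar3.3: C5 above G4
  R1 @ bar4.0: F4/C5 P5 -> E4/B4 P5 similar
  R3 @ bar4.0: B4 above F4
  R4 @ bar4.0: G3/F4 m7 untreated
  R3 @ bar4.1: B4 above F4
  R3 @ bar4.2: B4 above F4
  R3 @ bar4.3: B4 above F4
  R1 @ bar5.0: E4/B4 P5 -> C4/G4 P5 similar
  R2 @ bar5.0: G3/E4 M6 -> F3/C4 P5 similar
  R3 @ bar5.0: G4 above E4
  R4 @ bar5.0: F3/G4 M2 untreated
  R4 @ bar5.0: F3/E4 M7 untreated
  R3 @ bar5.1: G4 above E4
  R3 @ bar5.2: G4 above E4
  R3 @ bar5.3: G4 above E4
  R4 @ bar6.0: E3/F4 m2 untreated
  R1 @ bar7.0: C4/G4 P5 -> G4/D5 P5 similar
  R2 @ bar7.0: C4/F4 P4 -> G4/D5 P5 similar
  R2 @ bar7.0: F4/G4 M2 -> D5/D5 P1 similar
  R1 @ bar8.0: G4/D5 P5 -> A4/E5 P5 similar
  R1 @ bar8.0: G4/D5 P5 -> A4/E5 P5 similar
  R1 @ bar8.0: D5/D5 P1 -> E5/E5 P1 similar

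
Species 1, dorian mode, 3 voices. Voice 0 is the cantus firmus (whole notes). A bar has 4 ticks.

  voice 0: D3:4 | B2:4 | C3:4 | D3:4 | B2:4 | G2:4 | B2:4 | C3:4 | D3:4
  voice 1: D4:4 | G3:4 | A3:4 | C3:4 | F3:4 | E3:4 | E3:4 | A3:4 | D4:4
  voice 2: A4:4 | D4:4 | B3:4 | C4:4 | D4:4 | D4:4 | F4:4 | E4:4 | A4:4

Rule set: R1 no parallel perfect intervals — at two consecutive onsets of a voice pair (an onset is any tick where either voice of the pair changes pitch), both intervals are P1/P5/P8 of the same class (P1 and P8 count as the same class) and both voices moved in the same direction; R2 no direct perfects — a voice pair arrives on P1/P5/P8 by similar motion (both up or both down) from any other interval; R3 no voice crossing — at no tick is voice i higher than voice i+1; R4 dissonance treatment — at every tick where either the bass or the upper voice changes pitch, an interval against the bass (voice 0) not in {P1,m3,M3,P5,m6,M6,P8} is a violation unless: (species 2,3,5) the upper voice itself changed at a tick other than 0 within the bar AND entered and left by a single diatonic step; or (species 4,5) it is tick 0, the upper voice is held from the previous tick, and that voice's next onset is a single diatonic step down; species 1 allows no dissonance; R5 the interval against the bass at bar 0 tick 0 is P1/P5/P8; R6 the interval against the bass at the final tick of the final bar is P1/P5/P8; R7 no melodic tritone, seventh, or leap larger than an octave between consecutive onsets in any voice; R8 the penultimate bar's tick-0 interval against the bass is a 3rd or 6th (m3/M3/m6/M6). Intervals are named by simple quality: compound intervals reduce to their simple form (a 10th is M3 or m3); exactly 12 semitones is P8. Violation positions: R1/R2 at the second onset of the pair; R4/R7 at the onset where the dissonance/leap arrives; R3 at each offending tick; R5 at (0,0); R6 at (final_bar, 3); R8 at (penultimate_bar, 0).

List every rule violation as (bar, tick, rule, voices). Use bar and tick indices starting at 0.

(1, 0, R1, (1, 2))
(2, 0, R4, (0, 2))
(3, 0, R3, (0, 1))
(3, 0, R4, (0, 1))
(3, 0, R4, (0, 2))
(3, 1, R3, (0, 1))
(3, 2, R3, (0, 1))
(3, 3, R3, (0, 1))
(4, 0, R4, (0, 1))
(6, 0, R4, (0, 1))
(6, 0, R4, (0, 2))
(8, 0, R1, (1, 2))
(8, 0, R2, (0, 1))
(8, 0, R2, (0, 2))

bar 0: v0=D3 v1=D4 v2=A4 downbeat P5
bar 1: v0=B2 v1=G3 v2=D4 downbeat m3
bar 2: v0=C3 v1=A3 v2=B3 downbeat M7
bar 3: v0=D3 v1=C3 v2=C4 downbeat m7
bar 4: v0=B2 v1=F3 v2=D4 downbeat m3
bar 5: v0=G2 v1=E3 v2=D4 downbeat P5
bar 6: v0=B2 v1=E3 v2=F4 downbeat TT
bar 7: v0=C3 v1=A3 v2=E4 downbeat M3
bar 8: v0=D3 v1=D4 v2=A4 downbeat P5
  -> R1 @ bar 1 tick 0 v(1, 2): D4/A4 P5 -> G3/D4 P5 similar
  -> R4 @ bar 2 tick 0 v(0, 2): C3/B3 M7 untreated
  -> R3 @ bar 3 tick 0 v(0, 1): D3 above C3
  -> R4 @ bar 3 tick 0 v(0, 1): D3/C3 M2 untreated
  -> R4 @ bar 3 tick 0 v(0, 2): D3/C4 m7 untreated
  -> R3 @ bar 3 tick 1 v(0, 1): D3 above C3
  -> R3 @ bar 3 tick 2 v(0, 1): D3 above C3
  -> R3 @ bar 3 tick 3 v(0, 1): D3 above C3
  -> R4 @ bar 4 tick 0 v(0, 1): B2/F3 TT untreated
  -> R4 @ bar 6 tick 0 v(0, 1): B2/E3 P4 untreated
  -> R4 @ bar 6 tick 0 v(0, 2): B2/F4 TT untreated
  -> R1 @ bar 8 tick 0 v(1, 2): A3/E4 P5 -> D4/A4 P5 similar
  -> R2 @ bar 8 tick 0 v(0, 1): C3/A3 M6 -> D3/D4 P8 similar
  -> R2 @ bar 8 tick 0 v(0, 2): C3/E4 M3 -> D3/A4 P5 similar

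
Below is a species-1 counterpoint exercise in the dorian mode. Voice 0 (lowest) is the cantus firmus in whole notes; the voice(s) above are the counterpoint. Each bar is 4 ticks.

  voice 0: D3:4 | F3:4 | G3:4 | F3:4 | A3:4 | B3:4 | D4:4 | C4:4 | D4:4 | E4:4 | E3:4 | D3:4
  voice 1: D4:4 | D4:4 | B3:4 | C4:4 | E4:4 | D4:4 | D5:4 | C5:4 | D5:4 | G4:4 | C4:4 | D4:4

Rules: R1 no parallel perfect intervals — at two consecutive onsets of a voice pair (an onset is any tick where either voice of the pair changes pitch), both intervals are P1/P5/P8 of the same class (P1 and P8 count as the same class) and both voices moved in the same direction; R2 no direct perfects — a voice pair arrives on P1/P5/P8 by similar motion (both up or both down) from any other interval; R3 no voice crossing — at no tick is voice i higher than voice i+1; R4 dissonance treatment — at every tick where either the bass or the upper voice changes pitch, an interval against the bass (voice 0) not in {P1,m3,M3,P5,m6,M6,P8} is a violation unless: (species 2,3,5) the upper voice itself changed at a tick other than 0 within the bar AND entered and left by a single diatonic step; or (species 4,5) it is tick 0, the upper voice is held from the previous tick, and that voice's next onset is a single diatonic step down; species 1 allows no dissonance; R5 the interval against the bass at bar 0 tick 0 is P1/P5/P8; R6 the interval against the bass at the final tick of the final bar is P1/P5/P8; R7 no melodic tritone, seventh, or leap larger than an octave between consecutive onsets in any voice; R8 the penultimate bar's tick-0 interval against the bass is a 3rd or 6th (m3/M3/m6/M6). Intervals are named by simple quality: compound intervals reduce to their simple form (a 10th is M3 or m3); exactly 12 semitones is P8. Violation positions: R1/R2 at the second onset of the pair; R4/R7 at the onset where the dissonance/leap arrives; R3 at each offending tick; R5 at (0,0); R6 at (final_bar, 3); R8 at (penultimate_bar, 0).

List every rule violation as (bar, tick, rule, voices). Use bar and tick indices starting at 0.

bar 0: v0=D3 v1=D4 downbeat P8
bar 1: v0=F3 v1=D4 downbeat M6
bar 2: v0=G3 v1=B3 downbeat M3
bar 3: v0=F3 v1=C4 downbeat P5
bar 4: v0=A3 v1=E4 downbeat P5
bar 5: v0=B3 v1=D4 downbeat m3
bar 6: v0=D4 v1=D5 downbeat P8
bar 7: v0=C4 v1=C5 downbeat P8
bar 8: v0=D4 v1=D5 downbeat P8
bar 9: v0=E4 v1=G4 downbeat m3
bar 10: v0=E3 v1=C4 downbeat m6
bar 11: v0=D3 v1=D4 downbeat P8
  -> R1 @ bar 4 tick 0 v(0, 1): F3/C4 P5 -> A3/E4 P5 similar
  -> R2 @ bar 6 tick 0 v(0, 1): B3/D4 m3 -> D4/D5 P8 similar
  -> R1 @ bar 7 tick 0 v(0, 1): D4/D5 P8 -> C4/C5 P8 similar
  -> R1 @ bar 8 tick 0 v(0, 1): C4/C5 P8 -> D4/D5 P8 similar

(4, 0, R1, (0, 1))
(6, 0, R2, (0, 1))
(7, 0, R1, (0, 1))
(8, 0, R1, (0, 1))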